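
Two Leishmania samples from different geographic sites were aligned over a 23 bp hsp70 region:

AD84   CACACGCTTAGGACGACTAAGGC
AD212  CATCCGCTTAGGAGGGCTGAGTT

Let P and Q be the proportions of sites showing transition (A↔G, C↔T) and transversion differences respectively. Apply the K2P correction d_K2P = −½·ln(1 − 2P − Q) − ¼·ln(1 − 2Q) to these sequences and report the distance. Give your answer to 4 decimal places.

0.4009

Differing sites — 3:C/T (Ti); 4:A/C (Tv); 14:C/G (Tv); 16:A/G (Ti); 19:A/G (Ti); 22:G/T (Tv); 23:C/T (Ti).
Of the 7 differences, 4 transitions and 3 transversions over 23 sites: P = 4/23 = 0.173913, Q = 3/23 = 0.130435.
d = −0.5·ln(0.521739) − 0.25·ln(0.739130) = −0.5·(-0.650588) − 0.25·(-0.302281) = 0.4009.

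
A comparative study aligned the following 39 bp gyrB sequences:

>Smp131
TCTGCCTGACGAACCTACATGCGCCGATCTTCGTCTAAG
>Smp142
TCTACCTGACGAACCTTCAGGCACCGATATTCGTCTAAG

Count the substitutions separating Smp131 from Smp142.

5

The sequences differ at positions 4 (G/A), 17 (A/T), 20 (T/G), 23 (G/A), 29 (C/A).
That gives 5 mismatches out of 39 aligned sites, so the Hamming distance is 5.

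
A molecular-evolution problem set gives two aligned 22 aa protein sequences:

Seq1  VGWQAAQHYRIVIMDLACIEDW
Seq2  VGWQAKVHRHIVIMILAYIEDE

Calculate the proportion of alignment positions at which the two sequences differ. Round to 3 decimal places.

Mismatches occur at site 6 (A→K), site 7 (Q→V), site 9 (Y→R), site 10 (R→H), site 15 (D→I), site 18 (C→Y), site 22 (W→E).
There are 7 differences over 22 sites, so p = 7/22 = 0.318.

0.318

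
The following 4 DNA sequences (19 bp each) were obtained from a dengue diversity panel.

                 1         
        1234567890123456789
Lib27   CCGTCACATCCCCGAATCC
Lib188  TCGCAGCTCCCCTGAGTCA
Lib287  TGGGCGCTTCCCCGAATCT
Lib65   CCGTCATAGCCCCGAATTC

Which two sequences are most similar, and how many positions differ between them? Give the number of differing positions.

Pairwise Hamming distances:
  Lib27 vs Lib188: 9
  Lib27 vs Lib287: 6
  Lib27 vs Lib65: 3
  Lib188 vs Lib287: 7
  Lib188 vs Lib65: 11
  Lib287 vs Lib65: 9
The smallest is 3, between Lib27 and Lib65.

3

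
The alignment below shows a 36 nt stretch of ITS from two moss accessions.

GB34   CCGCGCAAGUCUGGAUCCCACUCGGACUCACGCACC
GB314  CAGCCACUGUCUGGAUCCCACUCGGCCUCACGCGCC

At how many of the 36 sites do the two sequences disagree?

Mismatches occur at site 2 (C↔A), site 5 (G↔C), site 6 (C↔A), site 7 (A↔C), site 8 (A↔U), site 26 (A↔C), site 34 (A↔G).
That gives 7 mismatches out of 36 aligned sites, so the Hamming distance is 7.

7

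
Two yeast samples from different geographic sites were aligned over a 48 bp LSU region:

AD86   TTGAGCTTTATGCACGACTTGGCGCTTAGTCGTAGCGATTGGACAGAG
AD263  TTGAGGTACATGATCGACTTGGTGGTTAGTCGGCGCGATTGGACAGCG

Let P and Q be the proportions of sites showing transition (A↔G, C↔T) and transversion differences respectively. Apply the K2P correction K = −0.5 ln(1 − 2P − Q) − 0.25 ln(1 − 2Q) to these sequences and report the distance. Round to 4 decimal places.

Mismatches occur at site 6 (C→G, transversion), site 8 (T→A, transversion), site 9 (T→C, transition), site 13 (C→A, transversion), site 14 (A→T, transversion), site 23 (C→T, transition), site 25 (C→G, transversion), site 33 (T→G, transversion), site 34 (A→C, transversion), site 47 (A→C, transversion).
Of the 10 differences, 2 transitions and 8 transversions over 48 sites: P = 2/48 = 0.041667, Q = 8/48 = 0.166667.
d = −0.5·ln(0.749999) − 0.25·ln(0.666666) = −0.5·(-0.287683) − 0.25·(-0.405466) = 0.2452.

0.2452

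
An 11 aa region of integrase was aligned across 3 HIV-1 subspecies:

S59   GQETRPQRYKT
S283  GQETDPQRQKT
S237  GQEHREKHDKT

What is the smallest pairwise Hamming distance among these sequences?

Pairwise Hamming distances:
  S59 vs S283: 2
  S59 vs S237: 5
  S283 vs S237: 6
The smallest is 2, between S59 and S283.

2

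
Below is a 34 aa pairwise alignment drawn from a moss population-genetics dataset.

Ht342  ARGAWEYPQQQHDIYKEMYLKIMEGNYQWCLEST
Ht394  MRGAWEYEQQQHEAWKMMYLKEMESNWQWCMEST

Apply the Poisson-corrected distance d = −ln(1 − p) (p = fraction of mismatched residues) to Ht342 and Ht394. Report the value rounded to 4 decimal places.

0.3483

Mismatches occur at site 1 (A/M), site 8 (P/E), site 13 (D/E), site 14 (I/A), site 15 (Y/W), site 17 (E/M), site 22 (I/E), site 25 (G/S), site 27 (Y/W), site 31 (L/M).
p = 10/34 = 0.294118.
d = −ln(1 − 0.294118) = −ln(0.705882) = 0.3483.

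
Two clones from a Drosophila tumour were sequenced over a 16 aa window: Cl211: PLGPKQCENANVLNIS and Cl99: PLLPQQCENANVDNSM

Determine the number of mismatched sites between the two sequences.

Mismatches occur at site 3 (G/L), site 5 (K/Q), site 13 (L/D), site 15 (I/S), site 16 (S/M).
That gives 5 mismatches out of 16 aligned sites, so the Hamming distance is 5.

5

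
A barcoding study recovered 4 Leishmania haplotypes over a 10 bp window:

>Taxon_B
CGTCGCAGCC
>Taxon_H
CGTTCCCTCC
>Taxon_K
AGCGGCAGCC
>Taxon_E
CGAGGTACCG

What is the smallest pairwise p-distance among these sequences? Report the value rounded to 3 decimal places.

0.300

Pairwise Hamming distances:
  Taxon_B vs Taxon_H: 4
  Taxon_B vs Taxon_K: 3
  Taxon_B vs Taxon_E: 5
  Taxon_H vs Taxon_K: 6
  Taxon_H vs Taxon_E: 7
  Taxon_K vs Taxon_E: 5
The smallest is 3 mismatches, between Taxon_B and Taxon_K; p = 3/10 = 0.300.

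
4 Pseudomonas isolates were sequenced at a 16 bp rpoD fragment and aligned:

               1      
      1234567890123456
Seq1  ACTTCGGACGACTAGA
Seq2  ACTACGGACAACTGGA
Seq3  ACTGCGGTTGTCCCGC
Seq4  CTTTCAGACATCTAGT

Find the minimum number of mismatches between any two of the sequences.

Pairwise Hamming distances:
  Seq1 vs Seq2: 3
  Seq1 vs Seq3: 7
  Seq1 vs Seq4: 6
  Seq2 vs Seq3: 8
  Seq2 vs Seq4: 7
  Seq3 vs Seq4: 10
The smallest is 3, between Seq1 and Seq2.

3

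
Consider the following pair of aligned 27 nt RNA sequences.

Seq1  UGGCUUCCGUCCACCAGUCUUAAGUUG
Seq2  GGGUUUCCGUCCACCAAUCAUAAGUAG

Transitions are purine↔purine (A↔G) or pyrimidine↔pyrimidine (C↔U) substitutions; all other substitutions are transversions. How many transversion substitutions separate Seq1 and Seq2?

Differing sites — 1:U/G (Tv); 4:C/U (Ti); 17:G/A (Ti); 20:U/A (Tv); 26:U/A (Tv).
Of the 5 differences, 2 transitions and 3 transversions, so the answer is 3.

3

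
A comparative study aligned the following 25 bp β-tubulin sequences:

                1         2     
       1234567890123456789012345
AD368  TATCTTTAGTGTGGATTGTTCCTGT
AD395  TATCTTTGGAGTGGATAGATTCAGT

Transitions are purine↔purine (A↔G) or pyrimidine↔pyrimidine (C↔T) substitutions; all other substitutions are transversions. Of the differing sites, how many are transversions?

4

The sequences differ at positions 8 (A/G, transition), 10 (T/A, transversion), 17 (T/A, transversion), 19 (T/A, transversion), 21 (C/T, transition), 23 (T/A, transversion).
Of the 6 differences, 2 transitions and 4 transversions, so the answer is 4.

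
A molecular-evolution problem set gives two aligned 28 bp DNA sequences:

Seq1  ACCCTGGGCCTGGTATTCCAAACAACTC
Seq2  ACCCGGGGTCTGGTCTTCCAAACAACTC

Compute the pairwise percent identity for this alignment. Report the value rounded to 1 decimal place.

89.3%

Differing sites — 5:T/G; 9:C/T; 15:A/C.
25 of the 28 sites match, so the percent identity is 25/28 × 100 = 89.3%.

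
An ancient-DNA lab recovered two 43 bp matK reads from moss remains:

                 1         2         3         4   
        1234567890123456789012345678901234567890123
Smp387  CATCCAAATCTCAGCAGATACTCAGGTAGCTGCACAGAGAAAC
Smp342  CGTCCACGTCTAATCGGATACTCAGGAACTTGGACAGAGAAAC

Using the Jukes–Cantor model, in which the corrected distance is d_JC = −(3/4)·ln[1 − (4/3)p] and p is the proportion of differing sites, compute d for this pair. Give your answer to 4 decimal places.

Differing sites — 2:A/G; 7:A/C; 8:A/G; 12:C/A; 14:G/T; 16:A/G; 27:T/A; 29:G/C; 30:C/T; 33:C/G.
p = 10/43 = 0.232558.
d = −0.75 · ln(1 − (4/3)·0.232558) = −0.75 · ln(0.689923) = −0.75 · (-0.371175) = 0.2784.

0.2784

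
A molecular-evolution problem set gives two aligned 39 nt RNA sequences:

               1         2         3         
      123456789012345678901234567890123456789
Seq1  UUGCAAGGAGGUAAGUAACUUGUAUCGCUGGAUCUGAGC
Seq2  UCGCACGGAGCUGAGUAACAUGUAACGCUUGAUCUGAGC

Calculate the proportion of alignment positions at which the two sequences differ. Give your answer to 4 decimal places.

0.1795

Differing sites — 2:U/C; 6:A/C; 11:G/C; 13:A/G; 20:U/A; 25:U/A; 30:G/U.
There are 7 differences over 39 sites, so p = 7/39 = 0.1795.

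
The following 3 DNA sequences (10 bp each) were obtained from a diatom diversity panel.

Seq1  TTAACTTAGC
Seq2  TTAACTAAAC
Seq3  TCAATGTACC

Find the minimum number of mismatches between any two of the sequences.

Pairwise Hamming distances:
  Seq1 vs Seq2: 2
  Seq1 vs Seq3: 4
  Seq2 vs Seq3: 5
The smallest is 2, between Seq1 and Seq2.

2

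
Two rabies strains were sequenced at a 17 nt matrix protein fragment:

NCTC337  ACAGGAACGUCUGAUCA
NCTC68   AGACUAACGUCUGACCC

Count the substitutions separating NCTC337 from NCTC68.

The sequences differ at positions 2 (C/G), 4 (G/C), 5 (G/U), 15 (U/C), 17 (A/C).
That gives 5 mismatches out of 17 aligned sites, so the Hamming distance is 5.

5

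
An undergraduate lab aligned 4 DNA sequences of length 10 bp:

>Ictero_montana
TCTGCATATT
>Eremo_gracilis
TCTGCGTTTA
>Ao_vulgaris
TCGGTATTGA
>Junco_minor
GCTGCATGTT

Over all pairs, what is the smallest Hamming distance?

Pairwise Hamming distances:
  Ictero_montana vs Eremo_gracilis: 3
  Ictero_montana vs Ao_vulgaris: 5
  Ictero_montana vs Junco_minor: 2
  Eremo_gracilis vs Ao_vulgaris: 4
  Eremo_gracilis vs Junco_minor: 4
  Ao_vulgaris vs Junco_minor: 6
The smallest is 2, between Ictero_montana and Junco_minor.

2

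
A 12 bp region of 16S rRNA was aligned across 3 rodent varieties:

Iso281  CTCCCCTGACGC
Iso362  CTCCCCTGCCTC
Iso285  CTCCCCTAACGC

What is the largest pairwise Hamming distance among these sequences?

3

Pairwise Hamming distances:
  Iso281 vs Iso362: 2
  Iso281 vs Iso285: 1
  Iso362 vs Iso285: 3
The largest is 3, between Iso362 and Iso285.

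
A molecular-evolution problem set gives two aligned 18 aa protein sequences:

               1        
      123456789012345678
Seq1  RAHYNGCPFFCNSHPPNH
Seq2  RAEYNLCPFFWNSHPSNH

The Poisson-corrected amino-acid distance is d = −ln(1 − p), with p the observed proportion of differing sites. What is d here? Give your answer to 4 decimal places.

0.2513

Differing sites — 3:H/E; 6:G/L; 11:C/W; 16:P/S.
p = 4/18 = 0.222222.
d = −ln(1 − 0.222222) = −ln(0.777778) = 0.2513.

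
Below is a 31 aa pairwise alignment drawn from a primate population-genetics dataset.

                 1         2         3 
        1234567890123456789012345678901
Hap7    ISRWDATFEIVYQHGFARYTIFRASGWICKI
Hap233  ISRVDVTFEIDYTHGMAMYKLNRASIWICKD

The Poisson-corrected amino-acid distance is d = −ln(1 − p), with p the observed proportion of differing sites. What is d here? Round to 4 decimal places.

The sequences differ at positions 4 (W/V), 6 (A/V), 11 (V/D), 13 (Q/T), 16 (F/M), 18 (R/M), 20 (T/K), 21 (I/L), 22 (F/N), 26 (G/I), 31 (I/D).
p = 11/31 = 0.354839.
d = −ln(1 − 0.354839) = −ln(0.645161) = 0.4383.

0.4383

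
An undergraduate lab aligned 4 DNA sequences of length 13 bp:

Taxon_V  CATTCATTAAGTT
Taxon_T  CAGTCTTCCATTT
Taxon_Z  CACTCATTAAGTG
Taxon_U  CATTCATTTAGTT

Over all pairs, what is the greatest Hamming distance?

6

Pairwise Hamming distances:
  Taxon_V vs Taxon_T: 5
  Taxon_V vs Taxon_Z: 2
  Taxon_V vs Taxon_U: 1
  Taxon_T vs Taxon_Z: 6
  Taxon_T vs Taxon_U: 5
  Taxon_Z vs Taxon_U: 3
The largest is 6, between Taxon_T and Taxon_Z.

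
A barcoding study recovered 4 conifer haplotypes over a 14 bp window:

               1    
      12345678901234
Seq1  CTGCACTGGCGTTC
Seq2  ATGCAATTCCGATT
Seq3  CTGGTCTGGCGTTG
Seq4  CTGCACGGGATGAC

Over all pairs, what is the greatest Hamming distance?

10

Pairwise Hamming distances:
  Seq1 vs Seq2: 6
  Seq1 vs Seq3: 3
  Seq1 vs Seq4: 5
  Seq2 vs Seq3: 8
  Seq2 vs Seq4: 10
  Seq3 vs Seq4: 8
The largest is 10, between Seq2 and Seq4.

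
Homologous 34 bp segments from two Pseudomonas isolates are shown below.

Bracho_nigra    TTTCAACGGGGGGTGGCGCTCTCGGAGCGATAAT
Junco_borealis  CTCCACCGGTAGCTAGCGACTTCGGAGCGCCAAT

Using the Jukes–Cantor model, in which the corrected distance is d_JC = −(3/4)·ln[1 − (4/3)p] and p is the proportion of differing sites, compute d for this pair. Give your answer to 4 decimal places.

Mismatches occur at site 1 (T/C), site 3 (T/C), site 6 (A/C), site 10 (G/T), site 11 (G/A), site 13 (G/C), site 15 (G/A), site 19 (C/A), site 20 (T/C), site 21 (C/T), site 30 (A/C), site 31 (T/C).
p = 12/34 = 0.352941.
d = −0.75 · ln(1 − (4/3)·0.352941) = −0.75 · ln(0.529412) = −0.75 · (-0.635988) = 0.4770.

0.4770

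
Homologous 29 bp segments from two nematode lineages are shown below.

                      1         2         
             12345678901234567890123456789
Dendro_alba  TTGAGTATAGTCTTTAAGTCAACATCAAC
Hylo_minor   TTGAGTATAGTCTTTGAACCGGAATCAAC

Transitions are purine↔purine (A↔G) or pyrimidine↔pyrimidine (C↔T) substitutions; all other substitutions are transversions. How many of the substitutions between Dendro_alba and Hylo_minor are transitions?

5

Differing sites — 16:A/G (Ti); 18:G/A (Ti); 19:T/C (Ti); 21:A/G (Ti); 22:A/G (Ti); 23:C/A (Tv).
Of the 6 differences, 5 transitions and 1 transversion, so the answer is 5.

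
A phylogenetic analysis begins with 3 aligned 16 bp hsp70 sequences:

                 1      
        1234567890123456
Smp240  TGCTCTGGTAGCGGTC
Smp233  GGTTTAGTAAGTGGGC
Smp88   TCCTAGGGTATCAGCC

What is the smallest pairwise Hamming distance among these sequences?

6

Pairwise Hamming distances:
  Smp240 vs Smp233: 8
  Smp240 vs Smp88: 6
  Smp233 vs Smp88: 11
The smallest is 6, between Smp240 and Smp88.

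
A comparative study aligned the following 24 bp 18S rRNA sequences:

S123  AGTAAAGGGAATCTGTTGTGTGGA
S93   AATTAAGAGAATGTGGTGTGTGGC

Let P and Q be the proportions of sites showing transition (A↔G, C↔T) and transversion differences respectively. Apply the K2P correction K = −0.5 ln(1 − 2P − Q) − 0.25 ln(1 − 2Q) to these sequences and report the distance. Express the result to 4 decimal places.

0.3041

The sequences differ at positions 2 (G/A, transition), 4 (A/T, transversion), 8 (G/A, transition), 13 (C/G, transversion), 16 (T/G, transversion), 24 (A/C, transversion).
Of the 6 differences, 2 transitions and 4 transversions over 24 sites: P = 2/24 = 0.083333, Q = 4/24 = 0.166667.
d = −0.5·ln(0.666667) − 0.25·ln(0.666666) = −0.5·(-0.405465) − 0.25·(-0.405466) = 0.3041.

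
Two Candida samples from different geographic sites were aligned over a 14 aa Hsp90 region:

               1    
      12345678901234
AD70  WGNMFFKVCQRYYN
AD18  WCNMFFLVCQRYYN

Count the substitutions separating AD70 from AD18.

2

Mismatches occur at site 2 (G/C), site 7 (K/L).
That gives 2 mismatches out of 14 aligned sites, so the Hamming distance is 2.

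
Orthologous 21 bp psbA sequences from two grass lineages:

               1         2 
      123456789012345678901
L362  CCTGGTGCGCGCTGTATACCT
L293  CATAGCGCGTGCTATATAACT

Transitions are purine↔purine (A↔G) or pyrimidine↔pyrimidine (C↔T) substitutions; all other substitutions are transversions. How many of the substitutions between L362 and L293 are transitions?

The sequences differ at positions 2 (C/A, transversion), 4 (G/A, transition), 6 (T/C, transition), 10 (C/T, transition), 14 (G/A, transition), 19 (C/A, transversion).
Of the 6 differences, 4 transitions and 2 transversions, so the answer is 4.

4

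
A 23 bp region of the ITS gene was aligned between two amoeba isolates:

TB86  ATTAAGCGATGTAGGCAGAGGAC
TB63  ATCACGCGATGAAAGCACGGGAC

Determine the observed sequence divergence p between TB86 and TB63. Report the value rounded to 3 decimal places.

0.261

Mismatches occur at site 3 (T↔C), site 5 (A↔C), site 12 (T↔A), site 14 (G↔A), site 18 (G↔C), site 19 (A↔G).
There are 6 differences over 23 sites, so p = 6/23 = 0.261.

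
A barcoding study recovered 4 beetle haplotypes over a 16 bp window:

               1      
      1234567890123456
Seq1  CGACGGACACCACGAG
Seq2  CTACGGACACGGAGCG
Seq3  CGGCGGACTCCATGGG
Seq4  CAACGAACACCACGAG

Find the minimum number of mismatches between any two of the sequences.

Pairwise Hamming distances:
  Seq1 vs Seq2: 5
  Seq1 vs Seq3: 4
  Seq1 vs Seq4: 2
  Seq2 vs Seq3: 7
  Seq2 vs Seq4: 6
  Seq3 vs Seq4: 6
The smallest is 2, between Seq1 and Seq4.

2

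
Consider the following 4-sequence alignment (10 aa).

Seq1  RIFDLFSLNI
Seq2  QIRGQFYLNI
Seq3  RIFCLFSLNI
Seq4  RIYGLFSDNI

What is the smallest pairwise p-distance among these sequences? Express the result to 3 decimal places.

0.100

Pairwise Hamming distances:
  Seq1 vs Seq2: 5
  Seq1 vs Seq3: 1
  Seq1 vs Seq4: 3
  Seq2 vs Seq3: 5
  Seq2 vs Seq4: 5
  Seq3 vs Seq4: 3
The smallest is 1 mismatch, between Seq1 and Seq3; p = 1/10 = 0.100.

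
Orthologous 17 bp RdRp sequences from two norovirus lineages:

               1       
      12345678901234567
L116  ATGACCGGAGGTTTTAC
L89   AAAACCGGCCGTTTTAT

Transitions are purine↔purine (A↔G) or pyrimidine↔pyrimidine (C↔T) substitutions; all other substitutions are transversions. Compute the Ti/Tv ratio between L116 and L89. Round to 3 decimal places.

Differing sites — 2:T/A (Tv); 3:G/A (Ti); 9:A/C (Tv); 10:G/C (Tv); 17:C/T (Ti).
Of the 5 differences, 2 transitions and 3 transversions, so Ti/Tv = 2/3 = 0.667.

0.667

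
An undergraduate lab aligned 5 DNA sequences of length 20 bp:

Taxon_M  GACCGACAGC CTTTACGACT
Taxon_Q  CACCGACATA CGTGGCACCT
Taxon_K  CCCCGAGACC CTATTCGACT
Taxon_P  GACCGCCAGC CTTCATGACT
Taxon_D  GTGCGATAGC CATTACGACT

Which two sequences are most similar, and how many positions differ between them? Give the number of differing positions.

3

Pairwise Hamming distances:
  Taxon_M vs Taxon_Q: 8
  Taxon_M vs Taxon_K: 6
  Taxon_M vs Taxon_P: 3
  Taxon_M vs Taxon_D: 4
  Taxon_Q vs Taxon_K: 10
  Taxon_Q vs Taxon_P: 10
  Taxon_Q vs Taxon_D: 11
  Taxon_K vs Taxon_P: 9
  Taxon_K vs Taxon_D: 8
  Taxon_P vs Taxon_D: 7
The smallest is 3, between Taxon_M and Taxon_P.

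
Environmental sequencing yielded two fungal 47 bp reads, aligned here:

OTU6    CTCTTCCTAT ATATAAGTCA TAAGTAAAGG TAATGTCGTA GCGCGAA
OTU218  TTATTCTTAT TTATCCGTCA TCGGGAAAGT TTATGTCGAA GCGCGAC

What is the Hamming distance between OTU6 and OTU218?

Differing sites — 1:C/T; 3:C/A; 7:C/T; 11:A/T; 15:A/C; 16:A/C; 22:A/C; 23:A/G; 25:T/G; 30:G/T; 32:A/T; 39:T/A; 47:A/C.
That gives 13 mismatches out of 47 aligned sites, so the Hamming distance is 13.

13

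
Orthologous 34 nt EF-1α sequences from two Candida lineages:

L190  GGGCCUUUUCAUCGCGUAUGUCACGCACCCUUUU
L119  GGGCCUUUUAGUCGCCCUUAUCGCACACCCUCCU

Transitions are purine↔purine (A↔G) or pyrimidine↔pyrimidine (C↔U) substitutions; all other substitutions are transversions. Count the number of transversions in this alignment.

Mismatches occur at site 10 (C→A, transversion), site 11 (A→G, transition), site 16 (G→C, transversion), site 17 (U→C, transition), site 18 (A→U, transversion), site 20 (G→A, transition), site 23 (A→G, transition), site 25 (G→A, transition), site 32 (U→C, transition), site 33 (U→C, transition).
Of the 10 differences, 7 transitions and 3 transversions, so the answer is 3.

3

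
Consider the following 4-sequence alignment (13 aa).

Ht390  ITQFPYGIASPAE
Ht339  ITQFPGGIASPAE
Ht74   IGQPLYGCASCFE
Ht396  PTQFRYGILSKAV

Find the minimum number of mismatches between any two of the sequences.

1

Pairwise Hamming distances:
  Ht390 vs Ht339: 1
  Ht390 vs Ht74: 6
  Ht390 vs Ht396: 5
  Ht339 vs Ht74: 7
  Ht339 vs Ht396: 6
  Ht74 vs Ht396: 9
The smallest is 1, between Ht390 and Ht339.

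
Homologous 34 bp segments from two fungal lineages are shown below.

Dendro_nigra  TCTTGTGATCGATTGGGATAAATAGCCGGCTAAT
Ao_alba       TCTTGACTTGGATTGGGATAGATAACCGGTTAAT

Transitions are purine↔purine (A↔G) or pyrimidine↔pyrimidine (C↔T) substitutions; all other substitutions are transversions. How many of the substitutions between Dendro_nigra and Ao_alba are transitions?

Mismatches occur at site 6 (T/A, transversion), site 7 (G/C, transversion), site 8 (A/T, transversion), site 10 (C/G, transversion), site 21 (A/G, transition), site 25 (G/A, transition), site 30 (C/T, transition).
Of the 7 differences, 3 transitions and 4 transversions, so the answer is 3.

3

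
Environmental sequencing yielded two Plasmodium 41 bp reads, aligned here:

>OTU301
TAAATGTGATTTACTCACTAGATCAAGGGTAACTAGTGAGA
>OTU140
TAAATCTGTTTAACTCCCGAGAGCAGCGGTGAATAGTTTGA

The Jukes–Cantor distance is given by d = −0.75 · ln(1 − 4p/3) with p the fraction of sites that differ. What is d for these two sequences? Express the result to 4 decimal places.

The sequences differ at positions 6 (G/C), 9 (A/T), 12 (T/A), 17 (A/C), 19 (T/G), 23 (T/G), 26 (A/G), 27 (G/C), 31 (A/G), 33 (C/A), 38 (G/T), 39 (A/T).
p = 12/41 = 0.292683.
d = −0.75 · ln(1 − (4/3)·0.292683) = −0.75 · ln(0.609756) = −0.75 · (-0.494696) = 0.3710.

0.3710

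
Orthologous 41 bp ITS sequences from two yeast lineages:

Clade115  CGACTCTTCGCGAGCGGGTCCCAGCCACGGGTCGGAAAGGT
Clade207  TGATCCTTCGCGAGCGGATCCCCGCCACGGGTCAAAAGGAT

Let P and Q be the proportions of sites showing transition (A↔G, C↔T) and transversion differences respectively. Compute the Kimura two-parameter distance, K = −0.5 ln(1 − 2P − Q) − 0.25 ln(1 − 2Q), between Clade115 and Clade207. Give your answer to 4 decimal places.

0.2803

The sequences differ at positions 1 (C/T, transition), 4 (C/T, transition), 5 (T/C, transition), 18 (G/A, transition), 23 (A/C, transversion), 34 (G/A, transition), 35 (G/A, transition), 38 (A/G, transition), 40 (G/A, transition).
Of the 9 differences, 8 transitions and 1 transversion over 41 sites: P = 8/41 = 0.195122, Q = 1/41 = 0.024390.
d = −0.5·ln(0.585366) − 0.25·ln(0.951220) = −0.5·(-0.535518) − 0.25·(-0.050010) = 0.2803.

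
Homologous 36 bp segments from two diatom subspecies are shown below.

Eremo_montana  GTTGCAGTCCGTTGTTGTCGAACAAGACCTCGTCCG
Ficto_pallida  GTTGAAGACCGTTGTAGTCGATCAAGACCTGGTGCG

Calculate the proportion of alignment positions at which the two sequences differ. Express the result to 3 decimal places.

0.167

Differing sites — 5:C/A; 8:T/A; 16:T/A; 22:A/T; 31:C/G; 34:C/G.
There are 6 differences over 36 sites, so p = 6/36 = 0.167.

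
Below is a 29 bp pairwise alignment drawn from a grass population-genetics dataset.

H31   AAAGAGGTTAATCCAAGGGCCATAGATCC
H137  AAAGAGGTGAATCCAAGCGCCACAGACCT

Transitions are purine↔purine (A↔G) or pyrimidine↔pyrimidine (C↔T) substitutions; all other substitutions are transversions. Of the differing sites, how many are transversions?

The sequences differ at positions 9 (T/G, transversion), 18 (G/C, transversion), 23 (T/C, transition), 27 (T/C, transition), 29 (C/T, transition).
Of the 5 differences, 3 transitions and 2 transversions, so the answer is 2.

2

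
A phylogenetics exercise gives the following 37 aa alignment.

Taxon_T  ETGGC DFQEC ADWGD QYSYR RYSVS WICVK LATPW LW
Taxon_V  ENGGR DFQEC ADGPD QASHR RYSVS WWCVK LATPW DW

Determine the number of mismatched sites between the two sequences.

8

The sequences differ at positions 2 (T/N), 5 (C/R), 13 (W/G), 14 (G/P), 17 (Y/A), 19 (Y/H), 27 (I/W), 36 (L/D).
That gives 8 mismatches out of 37 aligned sites, so the Hamming distance is 8.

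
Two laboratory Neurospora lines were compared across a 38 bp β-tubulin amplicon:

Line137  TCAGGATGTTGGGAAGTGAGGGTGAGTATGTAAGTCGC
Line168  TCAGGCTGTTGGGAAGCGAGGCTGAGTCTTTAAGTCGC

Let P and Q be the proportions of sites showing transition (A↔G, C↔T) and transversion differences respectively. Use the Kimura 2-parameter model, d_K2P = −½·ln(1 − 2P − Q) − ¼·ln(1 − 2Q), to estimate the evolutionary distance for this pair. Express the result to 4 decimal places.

The sequences differ at positions 6 (A/C, transversion), 17 (T/C, transition), 22 (G/C, transversion), 28 (A/C, transversion), 30 (G/T, transversion).
Of the 5 differences, 1 transition and 4 transversions over 38 sites: P = 1/38 = 0.026316, Q = 4/38 = 0.105263.
d = −0.5·ln(0.842105) − 0.25·ln(0.789474) = −0.5·(-0.171851) − 0.25·(-0.236388) = 0.1450.

0.1450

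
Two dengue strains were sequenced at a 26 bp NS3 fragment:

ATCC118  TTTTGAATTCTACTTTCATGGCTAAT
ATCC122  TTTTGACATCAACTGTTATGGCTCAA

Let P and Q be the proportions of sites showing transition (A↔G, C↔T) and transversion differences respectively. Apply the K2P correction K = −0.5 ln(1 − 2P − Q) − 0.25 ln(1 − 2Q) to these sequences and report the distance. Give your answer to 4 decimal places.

0.3386

The sequences differ at positions 7 (A/C, transversion), 8 (T/A, transversion), 11 (T/A, transversion), 15 (T/G, transversion), 17 (C/T, transition), 24 (A/C, transversion), 26 (T/A, transversion).
Of the 7 differences, 1 transition and 6 transversions over 26 sites: P = 1/26 = 0.038462, Q = 6/26 = 0.230769.
d = −0.5·ln(0.692307) − 0.25·ln(0.538462) = −0.5·(-0.367726) − 0.25·(-0.619038) = 0.3386.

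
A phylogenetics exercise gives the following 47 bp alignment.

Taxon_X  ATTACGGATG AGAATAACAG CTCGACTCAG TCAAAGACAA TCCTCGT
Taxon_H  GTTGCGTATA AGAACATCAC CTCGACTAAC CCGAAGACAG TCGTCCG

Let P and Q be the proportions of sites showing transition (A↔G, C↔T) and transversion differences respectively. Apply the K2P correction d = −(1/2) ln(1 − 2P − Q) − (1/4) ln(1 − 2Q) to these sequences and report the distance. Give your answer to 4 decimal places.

Mismatches occur at site 1 (A↔G, transition), site 4 (A↔G, transition), site 7 (G↔T, transversion), site 10 (G↔A, transition), site 15 (T↔C, transition), site 17 (A↔T, transversion), site 20 (G↔C, transversion), site 28 (C↔A, transversion), site 30 (G↔C, transversion), site 31 (T↔C, transition), site 33 (A↔G, transition), site 40 (A↔G, transition), site 43 (C↔G, transversion), site 46 (G↔C, transversion), site 47 (T↔G, transversion).
Of the 15 differences, 7 transitions and 8 transversions over 47 sites: P = 7/47 = 0.148936, Q = 8/47 = 0.170213.
d = −0.5·ln(0.531915) − 0.25·ln(0.659574) = −0.5·(-0.631272) − 0.25·(-0.416161) = 0.4197.

0.4197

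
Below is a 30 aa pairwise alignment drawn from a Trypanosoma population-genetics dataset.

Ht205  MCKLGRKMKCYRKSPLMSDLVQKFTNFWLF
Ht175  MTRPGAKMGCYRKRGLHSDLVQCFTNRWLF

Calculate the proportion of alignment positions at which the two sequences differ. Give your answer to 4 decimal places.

The sequences differ at positions 2 (C/T), 3 (K/R), 4 (L/P), 6 (R/A), 9 (K/G), 14 (S/R), 15 (P/G), 17 (M/H), 23 (K/C), 27 (F/R).
There are 10 differences over 30 sites, so p = 10/30 = 0.3333.

0.3333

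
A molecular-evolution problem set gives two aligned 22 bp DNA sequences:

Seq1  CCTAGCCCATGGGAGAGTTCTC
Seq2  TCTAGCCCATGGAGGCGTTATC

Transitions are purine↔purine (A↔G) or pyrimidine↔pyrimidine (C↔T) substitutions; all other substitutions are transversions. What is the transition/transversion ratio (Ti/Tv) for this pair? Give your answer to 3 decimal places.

Mismatches occur at site 1 (C↔T, transition), site 13 (G↔A, transition), site 14 (A↔G, transition), site 16 (A↔C, transversion), site 20 (C↔A, transversion).
Of the 5 differences, 3 transitions and 2 transversions, so Ti/Tv = 3/2 = 1.500.

1.500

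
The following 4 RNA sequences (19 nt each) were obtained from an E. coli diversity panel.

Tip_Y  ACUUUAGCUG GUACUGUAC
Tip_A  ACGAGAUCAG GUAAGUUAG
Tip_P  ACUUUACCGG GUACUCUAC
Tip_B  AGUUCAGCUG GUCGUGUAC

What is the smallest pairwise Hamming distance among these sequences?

Pairwise Hamming distances:
  Tip_Y vs Tip_A: 9
  Tip_Y vs Tip_P: 3
  Tip_Y vs Tip_B: 4
  Tip_A vs Tip_P: 9
  Tip_A vs Tip_B: 11
  Tip_P vs Tip_B: 7
The smallest is 3, between Tip_Y and Tip_P.

3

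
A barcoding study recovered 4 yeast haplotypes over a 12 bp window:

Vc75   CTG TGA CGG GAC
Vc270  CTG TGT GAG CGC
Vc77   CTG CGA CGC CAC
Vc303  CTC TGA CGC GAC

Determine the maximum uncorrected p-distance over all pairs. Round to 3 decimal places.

Pairwise Hamming distances:
  Vc75 vs Vc270: 5
  Vc75 vs Vc77: 3
  Vc75 vs Vc303: 2
  Vc270 vs Vc77: 6
  Vc270 vs Vc303: 7
  Vc77 vs Vc303: 3
The largest is 7 mismatches, between Vc270 and Vc303; p = 7/12 = 0.583.

0.583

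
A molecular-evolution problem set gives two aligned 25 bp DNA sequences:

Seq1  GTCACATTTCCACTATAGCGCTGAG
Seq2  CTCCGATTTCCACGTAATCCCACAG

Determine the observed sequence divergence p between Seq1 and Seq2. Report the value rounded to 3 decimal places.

Mismatches occur at site 1 (G/C), site 4 (A/C), site 5 (C/G), site 14 (T/G), site 15 (A/T), site 16 (T/A), site 18 (G/T), site 20 (G/C), site 22 (T/A), site 23 (G/C).
There are 10 differences over 25 sites, so p = 10/25 = 0.400.

0.400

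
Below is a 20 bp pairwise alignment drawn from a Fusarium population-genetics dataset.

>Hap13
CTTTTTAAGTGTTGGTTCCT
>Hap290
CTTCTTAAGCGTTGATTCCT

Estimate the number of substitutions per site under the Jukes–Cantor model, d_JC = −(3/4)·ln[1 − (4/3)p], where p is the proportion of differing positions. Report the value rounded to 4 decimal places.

Differing sites — 4:T/C; 10:T/C; 15:G/A.
p = 3/20 = 0.150000.
d = −0.75 · ln(1 − (4/3)·0.150000) = −0.75 · ln(0.800000) = −0.75 · (-0.223144) = 0.1674.

0.1674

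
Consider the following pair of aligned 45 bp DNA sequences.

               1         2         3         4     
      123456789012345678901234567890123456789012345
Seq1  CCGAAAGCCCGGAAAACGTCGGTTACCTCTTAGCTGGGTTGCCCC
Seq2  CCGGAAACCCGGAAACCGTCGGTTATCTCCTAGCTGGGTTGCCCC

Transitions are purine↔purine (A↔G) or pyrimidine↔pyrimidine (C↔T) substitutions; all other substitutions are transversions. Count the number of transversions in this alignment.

The sequences differ at positions 4 (A/G, transition), 7 (G/A, transition), 16 (A/C, transversion), 26 (C/T, transition), 30 (T/C, transition).
Of the 5 differences, 4 transitions and 1 transversion, so the answer is 1.

1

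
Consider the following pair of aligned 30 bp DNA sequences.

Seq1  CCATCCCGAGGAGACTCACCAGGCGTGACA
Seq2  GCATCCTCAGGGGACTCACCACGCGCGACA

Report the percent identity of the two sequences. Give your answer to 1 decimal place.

80.0%

Differing sites — 1:C/G; 7:C/T; 8:G/C; 12:A/G; 22:G/C; 26:T/C.
24 of the 30 sites match, so the percent identity is 24/30 × 100 = 80.0%.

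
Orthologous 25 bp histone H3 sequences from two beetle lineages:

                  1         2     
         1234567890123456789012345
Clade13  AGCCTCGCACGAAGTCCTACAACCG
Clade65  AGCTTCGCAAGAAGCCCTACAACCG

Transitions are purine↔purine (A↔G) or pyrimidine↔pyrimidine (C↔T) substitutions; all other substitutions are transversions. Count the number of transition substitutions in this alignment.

2

The sequences differ at positions 4 (C/T, transition), 10 (C/A, transversion), 15 (T/C, transition).
Of the 3 differences, 2 transitions and 1 transversion, so the answer is 2.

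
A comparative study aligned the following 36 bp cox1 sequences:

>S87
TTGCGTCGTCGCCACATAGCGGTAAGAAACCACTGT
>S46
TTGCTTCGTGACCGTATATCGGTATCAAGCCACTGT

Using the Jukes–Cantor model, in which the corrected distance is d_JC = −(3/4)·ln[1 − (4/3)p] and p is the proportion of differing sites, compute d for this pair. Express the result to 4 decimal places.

The sequences differ at positions 5 (G/T), 10 (C/G), 11 (G/A), 14 (A/G), 15 (C/T), 19 (G/T), 25 (A/T), 26 (G/C), 29 (A/G).
p = 9/36 = 0.250000.
d = −0.75 · ln(1 − (4/3)·0.250000) = −0.75 · ln(0.666667) = −0.75 · (-0.405465) = 0.3041.

0.3041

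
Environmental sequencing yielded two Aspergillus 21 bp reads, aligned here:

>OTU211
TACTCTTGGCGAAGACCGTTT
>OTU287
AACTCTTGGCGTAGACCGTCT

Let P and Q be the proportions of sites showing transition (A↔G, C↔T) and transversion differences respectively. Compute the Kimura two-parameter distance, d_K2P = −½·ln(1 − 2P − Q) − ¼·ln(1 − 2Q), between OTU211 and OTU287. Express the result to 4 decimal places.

The sequences differ at positions 1 (T/A, transversion), 12 (A/T, transversion), 20 (T/C, transition).
Of the 3 differences, 1 transition and 2 transversions over 21 sites: P = 1/21 = 0.047619, Q = 2/21 = 0.095238.
d = −0.5·ln(0.809524) − 0.25·ln(0.809524) = −0.5·(-0.211309) − 0.25·(-0.211309) = 0.1585.

0.1585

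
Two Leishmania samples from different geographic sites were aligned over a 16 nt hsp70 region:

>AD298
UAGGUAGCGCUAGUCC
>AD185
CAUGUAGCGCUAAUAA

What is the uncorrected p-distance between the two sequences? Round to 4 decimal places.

Mismatches occur at site 1 (U→C), site 3 (G→U), site 13 (G→A), site 15 (C→A), site 16 (C→A).
There are 5 differences over 16 sites, so p = 5/16 = 0.3125.

0.3125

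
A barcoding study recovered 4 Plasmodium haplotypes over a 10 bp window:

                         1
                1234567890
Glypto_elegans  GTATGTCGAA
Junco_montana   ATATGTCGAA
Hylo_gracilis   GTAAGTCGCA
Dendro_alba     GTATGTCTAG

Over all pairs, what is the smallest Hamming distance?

1

Pairwise Hamming distances:
  Glypto_elegans vs Junco_montana: 1
  Glypto_elegans vs Hylo_gracilis: 2
  Glypto_elegans vs Dendro_alba: 2
  Junco_montana vs Hylo_gracilis: 3
  Junco_montana vs Dendro_alba: 3
  Hylo_gracilis vs Dendro_alba: 4
The smallest is 1, between Glypto_elegans and Junco_montana.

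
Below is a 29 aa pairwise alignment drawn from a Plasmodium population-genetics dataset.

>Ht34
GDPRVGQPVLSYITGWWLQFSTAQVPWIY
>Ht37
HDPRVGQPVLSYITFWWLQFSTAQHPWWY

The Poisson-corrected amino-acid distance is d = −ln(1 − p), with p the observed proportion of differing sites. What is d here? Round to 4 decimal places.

0.1484

The sequences differ at positions 1 (G/H), 15 (G/F), 25 (V/H), 28 (I/W).
p = 4/29 = 0.137931.
d = −ln(1 − 0.137931) = −ln(0.862069) = 0.1484.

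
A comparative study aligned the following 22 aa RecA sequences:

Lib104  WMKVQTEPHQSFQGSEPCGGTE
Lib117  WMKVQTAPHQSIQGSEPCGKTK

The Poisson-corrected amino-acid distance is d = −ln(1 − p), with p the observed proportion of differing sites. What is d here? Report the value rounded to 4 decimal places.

0.2007

Differing sites — 7:E/A; 12:F/I; 20:G/K; 22:E/K.
p = 4/22 = 0.181818.
d = −ln(1 − 0.181818) = −ln(0.818182) = 0.2007.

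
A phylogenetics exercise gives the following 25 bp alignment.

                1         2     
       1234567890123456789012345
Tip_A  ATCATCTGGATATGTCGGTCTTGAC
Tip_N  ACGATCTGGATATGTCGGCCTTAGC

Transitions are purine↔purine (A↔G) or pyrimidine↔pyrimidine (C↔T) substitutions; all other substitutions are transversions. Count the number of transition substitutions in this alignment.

4

Mismatches occur at site 2 (T↔C, transition), site 3 (C↔G, transversion), site 19 (T↔C, transition), site 23 (G↔A, transition), site 24 (A↔G, transition).
Of the 5 differences, 4 transitions and 1 transversion, so the answer is 4.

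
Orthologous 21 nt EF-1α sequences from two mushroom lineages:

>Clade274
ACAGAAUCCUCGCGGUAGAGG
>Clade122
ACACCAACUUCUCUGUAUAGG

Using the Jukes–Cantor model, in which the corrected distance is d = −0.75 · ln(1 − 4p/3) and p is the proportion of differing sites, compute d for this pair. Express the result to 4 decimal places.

Differing sites — 4:G/C; 5:A/C; 7:U/A; 9:C/U; 12:G/U; 14:G/U; 18:G/U.
p = 7/21 = 0.333333.
d = −0.75 · ln(1 − (4/3)·0.333333) = −0.75 · ln(0.555556) = −0.75 · (-0.587786) = 0.4408.

0.4408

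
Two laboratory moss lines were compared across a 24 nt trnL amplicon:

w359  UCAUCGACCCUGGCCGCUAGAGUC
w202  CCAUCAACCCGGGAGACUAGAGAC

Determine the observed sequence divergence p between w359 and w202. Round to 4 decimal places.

Differing sites — 1:U/C; 6:G/A; 11:U/G; 14:C/A; 15:C/G; 16:G/A; 23:U/A.
There are 7 differences over 24 sites, so p = 7/24 = 0.2917.

0.2917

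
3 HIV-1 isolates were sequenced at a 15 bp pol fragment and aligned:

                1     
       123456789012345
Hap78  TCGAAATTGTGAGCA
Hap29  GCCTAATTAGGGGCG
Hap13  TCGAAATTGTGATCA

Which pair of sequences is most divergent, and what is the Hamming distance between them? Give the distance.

Pairwise Hamming distances:
  Hap78 vs Hap29: 7
  Hap78 vs Hap13: 1
  Hap29 vs Hap13: 8
The largest is 8, between Hap29 and Hap13.

8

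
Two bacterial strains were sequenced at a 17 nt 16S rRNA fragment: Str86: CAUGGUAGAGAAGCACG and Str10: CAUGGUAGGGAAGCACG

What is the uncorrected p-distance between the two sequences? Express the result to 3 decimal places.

0.059

A single mismatch occurs at site 9 (A/G).
There are 1 differences over 17 sites, so p = 1/17 = 0.059.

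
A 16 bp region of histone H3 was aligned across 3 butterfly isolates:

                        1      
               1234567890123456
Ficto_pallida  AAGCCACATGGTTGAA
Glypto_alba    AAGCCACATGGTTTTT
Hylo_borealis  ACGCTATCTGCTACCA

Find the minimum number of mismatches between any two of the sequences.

3

Pairwise Hamming distances:
  Ficto_pallida vs Glypto_alba: 3
  Ficto_pallida vs Hylo_borealis: 8
  Glypto_alba vs Hylo_borealis: 9
The smallest is 3, between Ficto_pallida and Glypto_alba.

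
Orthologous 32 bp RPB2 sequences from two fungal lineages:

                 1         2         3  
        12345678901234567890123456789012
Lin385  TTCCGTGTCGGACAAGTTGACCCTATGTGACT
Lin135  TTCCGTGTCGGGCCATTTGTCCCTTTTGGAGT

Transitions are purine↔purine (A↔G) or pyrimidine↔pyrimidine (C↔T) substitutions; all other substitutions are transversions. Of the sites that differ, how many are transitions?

1

The sequences differ at positions 12 (A/G, transition), 14 (A/C, transversion), 16 (G/T, transversion), 20 (A/T, transversion), 25 (A/T, transversion), 27 (G/T, transversion), 28 (T/G, transversion), 31 (C/G, transversion).
Of the 8 differences, 1 transition and 7 transversions, so the answer is 1.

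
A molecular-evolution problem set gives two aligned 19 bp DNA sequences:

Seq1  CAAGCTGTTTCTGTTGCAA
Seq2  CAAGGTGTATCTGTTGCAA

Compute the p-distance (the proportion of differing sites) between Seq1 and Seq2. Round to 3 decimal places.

Differing sites — 5:C/G; 9:T/A.
There are 2 differences over 19 sites, so p = 2/19 = 0.105.

0.105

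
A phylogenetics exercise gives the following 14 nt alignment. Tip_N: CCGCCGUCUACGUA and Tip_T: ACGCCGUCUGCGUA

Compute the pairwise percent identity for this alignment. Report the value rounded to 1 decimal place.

Mismatches occur at site 1 (C↔A), site 10 (A↔G).
12 of the 14 sites match, so the percent identity is 12/14 × 100 = 85.7%.

85.7%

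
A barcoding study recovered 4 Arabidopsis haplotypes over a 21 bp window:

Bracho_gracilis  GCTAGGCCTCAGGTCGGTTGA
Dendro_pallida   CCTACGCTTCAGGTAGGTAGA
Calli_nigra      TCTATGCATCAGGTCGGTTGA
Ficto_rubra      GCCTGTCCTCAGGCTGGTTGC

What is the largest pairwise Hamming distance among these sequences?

10

Pairwise Hamming distances:
  Bracho_gracilis vs Dendro_pallida: 5
  Bracho_gracilis vs Calli_nigra: 3
  Bracho_gracilis vs Ficto_rubra: 6
  Dendro_pallida vs Calli_nigra: 5
  Dendro_pallida vs Ficto_rubra: 10
  Calli_nigra vs Ficto_rubra: 9
The largest is 10, between Dendro_pallida and Ficto_rubra.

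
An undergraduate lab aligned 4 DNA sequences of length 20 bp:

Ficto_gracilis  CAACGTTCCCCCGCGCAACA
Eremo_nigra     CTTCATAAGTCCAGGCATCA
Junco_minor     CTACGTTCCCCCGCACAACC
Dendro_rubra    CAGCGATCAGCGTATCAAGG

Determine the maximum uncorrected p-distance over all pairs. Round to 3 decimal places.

Pairwise Hamming distances:
  Ficto_gracilis vs Eremo_nigra: 10
  Ficto_gracilis vs Junco_minor: 3
  Ficto_gracilis vs Dendro_rubra: 10
  Eremo_nigra vs Junco_minor: 11
  Eremo_nigra vs Dendro_rubra: 15
  Junco_minor vs Dendro_rubra: 11
The largest is 15 mismatches, between Eremo_nigra and Dendro_rubra; p = 15/20 = 0.750.

0.750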